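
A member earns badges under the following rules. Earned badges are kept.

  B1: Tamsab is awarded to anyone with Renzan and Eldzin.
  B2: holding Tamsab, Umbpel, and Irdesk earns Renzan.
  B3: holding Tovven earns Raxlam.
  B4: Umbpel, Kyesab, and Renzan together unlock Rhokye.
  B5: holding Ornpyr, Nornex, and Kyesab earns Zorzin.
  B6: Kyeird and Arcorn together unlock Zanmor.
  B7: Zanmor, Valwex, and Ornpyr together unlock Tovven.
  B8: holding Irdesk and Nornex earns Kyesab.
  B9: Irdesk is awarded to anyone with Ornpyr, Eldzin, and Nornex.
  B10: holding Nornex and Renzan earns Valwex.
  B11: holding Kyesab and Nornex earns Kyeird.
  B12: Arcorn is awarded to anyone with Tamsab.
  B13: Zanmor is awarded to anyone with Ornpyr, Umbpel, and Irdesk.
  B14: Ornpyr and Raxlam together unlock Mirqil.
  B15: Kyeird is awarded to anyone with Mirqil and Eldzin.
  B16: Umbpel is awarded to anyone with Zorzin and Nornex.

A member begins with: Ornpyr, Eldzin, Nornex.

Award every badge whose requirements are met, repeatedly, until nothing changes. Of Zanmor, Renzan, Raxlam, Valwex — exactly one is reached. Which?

With Ornpyr, Eldzin, and Nornex, Irdesk is earned (B9).
With Irdesk and Nornex, Kyesab is earned (B8).
With Ornpyr, Nornex, and Kyesab, Zorzin is earned (B5).
With Zorzin and Nornex, Umbpel is earned (B16).
With Ornpyr, Umbpel, and Irdesk, Zanmor is earned (B13).
Valwex would need Nornex and Renzan (B10), but Renzan is never earned. Renzan would need Tamsab, Umbpel, and Irdesk (B2), but Tamsab is never earned. Raxlam would need Tovven (B3), but Tovven is never earned.

Zanmor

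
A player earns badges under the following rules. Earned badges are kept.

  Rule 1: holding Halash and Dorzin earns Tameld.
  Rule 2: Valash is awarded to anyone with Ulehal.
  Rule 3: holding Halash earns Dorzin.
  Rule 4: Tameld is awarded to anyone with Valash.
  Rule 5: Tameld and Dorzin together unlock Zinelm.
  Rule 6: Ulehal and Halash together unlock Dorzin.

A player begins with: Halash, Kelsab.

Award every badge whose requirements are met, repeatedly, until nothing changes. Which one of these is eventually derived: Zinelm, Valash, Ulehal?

Zinelm

With Halash, Dorzin is earned (Rule 3).
With Halash and Dorzin, Tameld is earned (Rule 1).
With Tameld and Dorzin, Zinelm is earned (Rule 5).
Valash would need Ulehal (Rule 2), but Ulehal is never earned. No rule produces Ulehal, and it is not given.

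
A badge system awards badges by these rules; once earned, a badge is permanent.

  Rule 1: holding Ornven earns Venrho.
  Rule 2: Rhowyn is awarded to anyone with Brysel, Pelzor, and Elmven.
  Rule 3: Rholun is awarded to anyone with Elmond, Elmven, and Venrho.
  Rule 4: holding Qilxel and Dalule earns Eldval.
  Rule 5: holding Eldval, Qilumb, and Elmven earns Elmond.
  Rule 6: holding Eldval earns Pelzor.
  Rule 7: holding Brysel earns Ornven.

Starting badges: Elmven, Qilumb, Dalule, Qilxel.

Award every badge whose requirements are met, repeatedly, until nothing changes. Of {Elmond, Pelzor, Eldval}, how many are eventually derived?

3

With Qilxel and Dalule, Eldval is earned (Rule 4).
With Eldval, Qilumb, and Elmven, Elmond is earned (Rule 5).
With Eldval, Pelzor is earned (Rule 6).
Elmond: reached.
Pelzor: reached.
Eldval: reached.
All 3 are reached.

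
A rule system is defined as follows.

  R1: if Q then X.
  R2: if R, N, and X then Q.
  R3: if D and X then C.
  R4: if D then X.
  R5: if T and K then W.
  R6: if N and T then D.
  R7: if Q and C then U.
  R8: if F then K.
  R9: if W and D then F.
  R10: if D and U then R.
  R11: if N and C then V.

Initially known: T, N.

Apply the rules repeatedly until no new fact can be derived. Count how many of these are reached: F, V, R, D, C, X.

4

From N and T, R6 gives D.
From D, R4 gives X.
From D and X, R3 gives C.
From N and C, R11 gives V.
F would need W and D (R9), but W is never established.
V: reached.
R would need D and U (R10), but U is never established.
D: reached.
C: reached.
X: reached.
Reached: V, D, C, and X — 4 of the 6.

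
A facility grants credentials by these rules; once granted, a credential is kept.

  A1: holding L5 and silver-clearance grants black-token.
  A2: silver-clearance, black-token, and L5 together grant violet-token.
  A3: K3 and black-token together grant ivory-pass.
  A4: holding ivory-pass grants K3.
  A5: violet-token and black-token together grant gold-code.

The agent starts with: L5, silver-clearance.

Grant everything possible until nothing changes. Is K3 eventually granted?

K3 would need ivory-pass (A4), but ivory-pass is never granted.

No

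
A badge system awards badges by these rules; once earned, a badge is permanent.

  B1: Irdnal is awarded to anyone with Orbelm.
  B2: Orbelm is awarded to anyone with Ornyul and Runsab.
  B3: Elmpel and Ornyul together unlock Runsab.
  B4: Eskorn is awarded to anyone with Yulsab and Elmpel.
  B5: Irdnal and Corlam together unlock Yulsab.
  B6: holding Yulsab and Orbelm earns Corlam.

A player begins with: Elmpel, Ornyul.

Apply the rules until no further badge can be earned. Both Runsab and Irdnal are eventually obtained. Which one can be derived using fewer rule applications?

Runsab

Runsab: With Elmpel and Ornyul, Runsab is earned (B3). [1 rule application]
Irdnal: With Elmpel and Ornyul, Runsab is earned (B3). With Ornyul and Runsab, Orbelm is earned (B2). With Orbelm, Irdnal is earned (B1). [3 rule applications]
Runsab needs fewer.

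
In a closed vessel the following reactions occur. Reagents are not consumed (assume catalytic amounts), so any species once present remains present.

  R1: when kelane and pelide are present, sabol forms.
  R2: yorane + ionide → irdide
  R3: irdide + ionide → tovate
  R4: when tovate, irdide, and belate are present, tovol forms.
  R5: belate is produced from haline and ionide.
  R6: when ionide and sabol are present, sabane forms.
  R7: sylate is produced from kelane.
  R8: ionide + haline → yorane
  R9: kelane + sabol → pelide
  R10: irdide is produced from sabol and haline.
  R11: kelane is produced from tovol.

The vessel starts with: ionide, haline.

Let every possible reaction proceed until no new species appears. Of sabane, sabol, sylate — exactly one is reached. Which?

sylate

haline and ionide present → belate forms (R5).
ionide and haline present → yorane forms (R8).
yorane and ionide present → irdide forms (R2).
irdide and ionide present → tovate forms (R3).
tovate, irdide, and belate present → tovol forms (R4).
tovol present → kelane forms (R11).
kelane present → sylate forms (R7).
sabol would need kelane and pelide (R1), but pelide never forms. sabane would need ionide and sabol (R6), but sabol never forms.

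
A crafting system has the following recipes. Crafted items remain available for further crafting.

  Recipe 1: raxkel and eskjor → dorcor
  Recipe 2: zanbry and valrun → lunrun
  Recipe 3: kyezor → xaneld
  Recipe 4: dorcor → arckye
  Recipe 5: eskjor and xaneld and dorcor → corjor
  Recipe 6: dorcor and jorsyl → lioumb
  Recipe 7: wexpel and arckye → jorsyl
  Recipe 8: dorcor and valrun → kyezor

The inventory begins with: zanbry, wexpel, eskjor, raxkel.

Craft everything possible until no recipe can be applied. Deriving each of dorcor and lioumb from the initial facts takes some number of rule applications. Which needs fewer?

dorcor

dorcor: Using Recipe 1, raxkel and eskjor make dorcor. [1 rule application]
lioumb: Using Recipe 1, raxkel and eskjor make dorcor. Using Recipe 4, dorcor makes arckye. Using Recipe 7, wexpel and arckye make jorsyl. Using Recipe 6, dorcor and jorsyl make lioumb. [4 rule applications]
dorcor needs fewer.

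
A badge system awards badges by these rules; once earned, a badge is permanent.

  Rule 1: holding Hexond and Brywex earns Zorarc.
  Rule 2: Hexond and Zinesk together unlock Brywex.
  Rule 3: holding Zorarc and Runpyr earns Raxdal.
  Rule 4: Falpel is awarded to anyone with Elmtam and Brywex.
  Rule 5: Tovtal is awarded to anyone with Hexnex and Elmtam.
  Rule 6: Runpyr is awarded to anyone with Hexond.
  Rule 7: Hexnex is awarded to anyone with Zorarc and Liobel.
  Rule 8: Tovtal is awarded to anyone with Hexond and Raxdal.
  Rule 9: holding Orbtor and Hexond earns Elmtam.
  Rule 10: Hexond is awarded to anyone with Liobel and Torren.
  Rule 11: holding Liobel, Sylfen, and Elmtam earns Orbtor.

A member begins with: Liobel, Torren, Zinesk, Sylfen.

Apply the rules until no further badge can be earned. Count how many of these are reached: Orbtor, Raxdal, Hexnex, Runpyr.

3

With Liobel and Torren, Hexond is earned (Rule 10).
With Hexond, Runpyr is earned (Rule 6).
With Hexond and Zinesk, Brywex is earned (Rule 2).
With Hexond and Brywex, Zorarc is earned (Rule 1).
With Zorarc and Runpyr, Raxdal is earned (Rule 3).
With Zorarc and Liobel, Hexnex is earned (Rule 7).
Orbtor would need Liobel, Sylfen, and Elmtam (Rule 11), but Elmtam is never earned.
Raxdal: reached.
Hexnex: reached.
Runpyr: reached.
Reached: Raxdal, Hexnex, and Runpyr — 3 of the 4.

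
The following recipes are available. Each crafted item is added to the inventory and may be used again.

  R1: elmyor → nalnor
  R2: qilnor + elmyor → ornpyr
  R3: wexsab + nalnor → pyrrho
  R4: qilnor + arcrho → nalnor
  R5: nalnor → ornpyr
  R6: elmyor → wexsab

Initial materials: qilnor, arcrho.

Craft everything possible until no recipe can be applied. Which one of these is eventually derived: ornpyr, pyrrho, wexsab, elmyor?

Using R4, qilnor and arcrho make nalnor.
nalnor → ornpyr (R5).
No rule produces elmyor, and it is not given. wexsab would need elmyor (R6), but elmyor is never obtained. pyrrho would need wexsab and nalnor (R3), but wexsab is never obtained.

ornpyr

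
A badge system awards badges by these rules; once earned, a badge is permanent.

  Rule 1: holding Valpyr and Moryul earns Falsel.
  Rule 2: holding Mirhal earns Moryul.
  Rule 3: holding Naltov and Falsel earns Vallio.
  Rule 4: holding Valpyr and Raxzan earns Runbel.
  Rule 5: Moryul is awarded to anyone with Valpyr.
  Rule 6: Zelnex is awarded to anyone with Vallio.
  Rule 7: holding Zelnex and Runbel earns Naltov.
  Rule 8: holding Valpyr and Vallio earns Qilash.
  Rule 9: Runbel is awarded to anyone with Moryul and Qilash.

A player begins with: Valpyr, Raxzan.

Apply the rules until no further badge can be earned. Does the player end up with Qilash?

No

Qilash would need Valpyr and Vallio (Rule 8), but Vallio is never earned.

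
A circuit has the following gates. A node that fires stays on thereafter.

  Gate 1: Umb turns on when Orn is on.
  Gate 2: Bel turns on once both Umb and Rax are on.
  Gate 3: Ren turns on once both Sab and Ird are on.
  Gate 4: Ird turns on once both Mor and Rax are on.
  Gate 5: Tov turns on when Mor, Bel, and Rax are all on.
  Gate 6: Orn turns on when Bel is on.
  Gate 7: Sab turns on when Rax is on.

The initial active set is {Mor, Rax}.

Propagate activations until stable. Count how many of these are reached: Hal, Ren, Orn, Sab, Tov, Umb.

2

Gate 4: Mor and Rax on → Ird on.
Gate 7: Rax on → Sab on.
Sab and Ird are on, so Ren turns on (Gate 3).
No rule produces Hal, and it is not given.
Ren: reached.
Orn would need Bel (Gate 6), but Bel never turns on.
Sab: reached.
Tov would need Mor, Bel, and Rax (Gate 5), but Bel never turns on.
Umb would need Orn (Gate 1), but Orn never turns on.
Reached: Ren and Sab — 2 of the 6.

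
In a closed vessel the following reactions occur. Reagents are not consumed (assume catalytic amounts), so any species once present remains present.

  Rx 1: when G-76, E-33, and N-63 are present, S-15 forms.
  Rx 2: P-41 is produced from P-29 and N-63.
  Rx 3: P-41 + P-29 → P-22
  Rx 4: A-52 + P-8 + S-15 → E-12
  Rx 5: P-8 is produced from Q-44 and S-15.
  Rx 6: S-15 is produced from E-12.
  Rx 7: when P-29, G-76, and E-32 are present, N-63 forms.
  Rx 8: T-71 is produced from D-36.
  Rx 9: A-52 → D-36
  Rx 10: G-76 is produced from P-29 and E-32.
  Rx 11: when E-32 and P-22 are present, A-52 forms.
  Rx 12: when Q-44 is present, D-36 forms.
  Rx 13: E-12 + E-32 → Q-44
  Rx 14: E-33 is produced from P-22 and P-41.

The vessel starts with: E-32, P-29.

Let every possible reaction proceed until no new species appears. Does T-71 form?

Yes

P-29 and E-32 present → G-76 forms (Rx 10).
P-29, G-76, and E-32 present → N-63 forms (Rx 7).
P-29 and N-63 present → P-41 forms (Rx 2).
P-41 and P-29 present → P-22 forms (Rx 3).
E-32 and P-22 present → A-52 forms (Rx 11).
A-52 present → D-36 forms (Rx 9).
D-36 present → T-71 forms (Rx 8).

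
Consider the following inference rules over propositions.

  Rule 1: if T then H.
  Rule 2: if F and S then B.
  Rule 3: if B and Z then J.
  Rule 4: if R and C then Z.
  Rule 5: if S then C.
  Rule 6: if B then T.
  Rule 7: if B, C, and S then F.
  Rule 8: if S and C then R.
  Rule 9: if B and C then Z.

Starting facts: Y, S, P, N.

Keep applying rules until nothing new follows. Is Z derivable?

S holds, so C follows (Rule 5).
From S and C, Rule 8 gives R.
From R and C, Rule 4 gives Z.

Yes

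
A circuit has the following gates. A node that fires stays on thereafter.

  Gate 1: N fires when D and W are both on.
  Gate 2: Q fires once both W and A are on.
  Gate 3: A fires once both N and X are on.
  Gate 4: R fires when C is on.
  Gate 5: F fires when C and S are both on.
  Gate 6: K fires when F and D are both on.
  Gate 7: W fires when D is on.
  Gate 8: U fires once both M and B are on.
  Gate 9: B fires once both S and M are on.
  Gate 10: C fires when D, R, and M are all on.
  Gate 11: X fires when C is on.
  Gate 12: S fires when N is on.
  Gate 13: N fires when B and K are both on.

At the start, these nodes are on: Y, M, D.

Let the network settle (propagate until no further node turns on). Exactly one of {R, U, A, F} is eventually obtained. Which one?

Gate 7: D on → W on.
D and W are on, so N fires (Gate 1).
N is on, so S fires (Gate 12).
Gate 9: S and M on → B on.
Gate 8: M and B on → U on.
F would need C and S (Gate 5), but C never turns on. A would need N and X (Gate 3), but X never turns on. R would need C (Gate 4), but C never turns on.

U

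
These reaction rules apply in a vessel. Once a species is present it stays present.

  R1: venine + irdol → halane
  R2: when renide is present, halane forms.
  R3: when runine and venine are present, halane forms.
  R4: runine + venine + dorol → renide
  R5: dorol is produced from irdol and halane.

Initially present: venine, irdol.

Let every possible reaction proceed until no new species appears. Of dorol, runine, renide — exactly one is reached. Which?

dorol

venine and irdol present → halane forms (R1).
irdol and halane present → dorol forms (R5).
renide would need runine, venine, and dorol (R4), but runine never forms. No rule produces runine, and it is not given.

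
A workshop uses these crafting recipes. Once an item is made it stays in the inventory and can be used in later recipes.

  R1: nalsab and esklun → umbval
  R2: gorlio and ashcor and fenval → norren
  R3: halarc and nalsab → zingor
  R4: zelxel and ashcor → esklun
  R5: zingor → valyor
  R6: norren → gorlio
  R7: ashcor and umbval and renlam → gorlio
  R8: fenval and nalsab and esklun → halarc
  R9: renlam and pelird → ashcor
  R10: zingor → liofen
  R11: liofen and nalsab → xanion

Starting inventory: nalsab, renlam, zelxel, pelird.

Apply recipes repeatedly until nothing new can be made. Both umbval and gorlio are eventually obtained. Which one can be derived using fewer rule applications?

umbval

umbval: Using R9, renlam and pelird make ashcor. zelxel and ashcor → esklun (R4). Using R1, nalsab and esklun make umbval. [3 rule applications]
gorlio: renlam and pelird → ashcor (R9). zelxel and ashcor → esklun (R4). nalsab and esklun → umbval (R1). Using R7, ashcor, umbval, and renlam make gorlio. [4 rule applications]
umbval needs fewer.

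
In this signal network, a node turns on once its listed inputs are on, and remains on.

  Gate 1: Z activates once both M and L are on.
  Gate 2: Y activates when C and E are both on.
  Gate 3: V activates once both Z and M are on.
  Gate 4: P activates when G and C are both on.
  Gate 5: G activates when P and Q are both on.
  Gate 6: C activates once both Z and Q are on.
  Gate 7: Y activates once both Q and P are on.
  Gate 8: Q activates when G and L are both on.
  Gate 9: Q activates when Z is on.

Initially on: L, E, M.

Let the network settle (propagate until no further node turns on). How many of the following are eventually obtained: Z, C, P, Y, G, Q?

Gate 1: M and L on → Z on.
Gate 9: Z on → Q on.
Z and Q are on, so C activates (Gate 6).
C and E are on, so Y activates (Gate 2).
Z: reached.
C: reached.
P would need G and C (Gate 4), but G never turns on.
Y: reached.
G would need P and Q (Gate 5), but P never turns on.
Q: reached.
Reached: Z, C, Y, and Q — 4 of the 6.

4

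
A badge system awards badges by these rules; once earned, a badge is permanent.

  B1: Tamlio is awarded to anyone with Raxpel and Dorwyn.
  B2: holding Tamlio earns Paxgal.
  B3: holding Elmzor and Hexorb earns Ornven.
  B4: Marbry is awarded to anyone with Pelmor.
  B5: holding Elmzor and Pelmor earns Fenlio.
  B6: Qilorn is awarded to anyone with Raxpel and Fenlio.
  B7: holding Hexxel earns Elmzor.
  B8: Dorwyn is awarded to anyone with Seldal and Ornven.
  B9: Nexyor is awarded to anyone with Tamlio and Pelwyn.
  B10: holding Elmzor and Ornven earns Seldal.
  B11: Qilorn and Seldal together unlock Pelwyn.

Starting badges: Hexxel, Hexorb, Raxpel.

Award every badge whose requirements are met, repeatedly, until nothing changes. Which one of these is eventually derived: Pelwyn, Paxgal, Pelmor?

With Hexxel, Elmzor is earned (B7).
With Elmzor and Hexorb, Ornven is earned (B3).
With Elmzor and Ornven, Seldal is earned (B10).
With Seldal and Ornven, Dorwyn is earned (B8).
With Raxpel and Dorwyn, Tamlio is earned (B1).
With Tamlio, Paxgal is earned (B2).
Pelwyn would need Qilorn and Seldal (B11), but Qilorn is never earned. No rule produces Pelmor, and it is not given.

Paxgal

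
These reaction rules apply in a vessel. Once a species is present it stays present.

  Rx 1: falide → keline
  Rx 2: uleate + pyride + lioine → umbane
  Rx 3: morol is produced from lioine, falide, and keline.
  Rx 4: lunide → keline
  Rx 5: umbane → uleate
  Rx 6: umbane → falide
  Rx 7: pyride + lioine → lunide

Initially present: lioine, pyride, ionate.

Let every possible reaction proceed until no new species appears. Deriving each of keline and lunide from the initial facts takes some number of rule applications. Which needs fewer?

lunide: pyride and lioine present → lunide forms (Rx 7). [1 rule application]
keline: pyride and lioine present → lunide forms (Rx 7). lunide present → keline forms (Rx 4). [2 rule applications]
lunide needs fewer.

lunide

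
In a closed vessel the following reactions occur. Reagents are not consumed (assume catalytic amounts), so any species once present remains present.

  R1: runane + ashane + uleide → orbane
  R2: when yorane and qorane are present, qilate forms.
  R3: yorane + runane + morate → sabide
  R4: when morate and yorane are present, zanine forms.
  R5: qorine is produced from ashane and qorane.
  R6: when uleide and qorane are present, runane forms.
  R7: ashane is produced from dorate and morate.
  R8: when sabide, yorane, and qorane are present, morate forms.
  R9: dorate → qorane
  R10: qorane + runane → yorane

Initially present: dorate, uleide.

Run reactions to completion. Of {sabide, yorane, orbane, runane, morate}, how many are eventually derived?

2

dorate present → qorane forms (R9).
uleide and qorane present → runane forms (R6).
qorane and runane present → yorane forms (R10).
sabide would need yorane, runane, and morate (R3), but morate never forms.
yorane: reached.
orbane would need runane, ashane, and uleide (R1), but ashane never forms.
runane: reached.
morate would need sabide, yorane, and qorane (R8), but sabide never forms.
Reached: yorane and runane — 2 of the 5.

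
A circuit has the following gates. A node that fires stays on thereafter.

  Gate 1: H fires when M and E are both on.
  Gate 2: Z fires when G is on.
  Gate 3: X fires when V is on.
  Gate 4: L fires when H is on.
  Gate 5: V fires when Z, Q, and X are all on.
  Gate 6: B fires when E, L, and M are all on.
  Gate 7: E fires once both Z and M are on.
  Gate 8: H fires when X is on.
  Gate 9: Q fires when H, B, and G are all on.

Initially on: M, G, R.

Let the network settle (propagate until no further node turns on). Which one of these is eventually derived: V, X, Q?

G is on, so Z fires (Gate 2).
Z and M are on, so E fires (Gate 7).
M and E are on, so H fires (Gate 1).
H is on, so L fires (Gate 4).
Gate 6: E, L, and M on → B on.
H, B, and G are on, so Q fires (Gate 9).
X would need V (Gate 3), but V never turns on. V would need Z, Q, and X (Gate 5), but X never turns on.

Q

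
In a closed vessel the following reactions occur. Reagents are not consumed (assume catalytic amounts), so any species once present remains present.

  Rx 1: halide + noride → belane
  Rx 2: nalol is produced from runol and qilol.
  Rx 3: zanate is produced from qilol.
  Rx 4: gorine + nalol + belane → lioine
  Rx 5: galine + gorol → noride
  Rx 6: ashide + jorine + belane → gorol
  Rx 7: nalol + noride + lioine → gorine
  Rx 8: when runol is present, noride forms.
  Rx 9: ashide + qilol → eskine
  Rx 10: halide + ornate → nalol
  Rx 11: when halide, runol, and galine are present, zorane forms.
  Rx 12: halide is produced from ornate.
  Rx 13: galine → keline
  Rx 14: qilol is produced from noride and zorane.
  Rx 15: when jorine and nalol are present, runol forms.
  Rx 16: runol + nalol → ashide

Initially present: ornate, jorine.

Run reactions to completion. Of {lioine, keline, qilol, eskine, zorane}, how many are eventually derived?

0

lioine would need gorine, nalol, and belane (Rx 4), but gorine never forms.
keline would need galine (Rx 13), but galine never forms.
qilol would need noride and zorane (Rx 14), but zorane never forms.
eskine would need ashide and qilol (Rx 9), but qilol never forms.
zorane would need halide, runol, and galine (Rx 11), but galine never forms.
None of the 5 are reached.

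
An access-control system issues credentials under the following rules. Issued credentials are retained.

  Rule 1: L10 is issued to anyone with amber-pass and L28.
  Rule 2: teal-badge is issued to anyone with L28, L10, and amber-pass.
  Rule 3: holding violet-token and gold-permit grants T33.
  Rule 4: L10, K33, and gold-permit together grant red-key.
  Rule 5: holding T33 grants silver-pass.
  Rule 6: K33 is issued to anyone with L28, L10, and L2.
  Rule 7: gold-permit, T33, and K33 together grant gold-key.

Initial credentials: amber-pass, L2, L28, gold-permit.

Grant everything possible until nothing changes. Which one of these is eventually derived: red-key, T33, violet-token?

red-key

Holding amber-pass and L28 grants L10 (Rule 1).
Holding L28, L10, and L2 grants K33 (Rule 6).
Holding L10, K33, and gold-permit grants red-key (Rule 4).
No rule produces violet-token, and it is not given. T33 would need violet-token and gold-permit (Rule 3), but violet-token is never granted.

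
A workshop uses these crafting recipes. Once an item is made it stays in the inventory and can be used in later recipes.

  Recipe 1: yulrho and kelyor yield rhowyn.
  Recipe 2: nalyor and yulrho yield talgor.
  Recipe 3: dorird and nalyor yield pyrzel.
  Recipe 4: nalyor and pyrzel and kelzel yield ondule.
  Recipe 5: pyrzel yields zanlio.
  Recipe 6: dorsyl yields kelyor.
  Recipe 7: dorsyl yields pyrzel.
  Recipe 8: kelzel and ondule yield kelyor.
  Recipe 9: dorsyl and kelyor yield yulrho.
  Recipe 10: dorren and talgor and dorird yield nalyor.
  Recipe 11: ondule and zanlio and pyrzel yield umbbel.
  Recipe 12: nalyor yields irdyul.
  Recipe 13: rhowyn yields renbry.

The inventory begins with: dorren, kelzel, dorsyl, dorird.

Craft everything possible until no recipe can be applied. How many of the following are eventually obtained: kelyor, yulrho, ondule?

Using Recipe 6, dorsyl makes kelyor.
dorsyl and kelyor → yulrho (Recipe 9).
kelyor: reached.
yulrho: reached.
ondule would need nalyor, pyrzel, and kelzel (Recipe 4), but nalyor is never obtained.
Reached: kelyor and yulrho — 2 of the 3.

2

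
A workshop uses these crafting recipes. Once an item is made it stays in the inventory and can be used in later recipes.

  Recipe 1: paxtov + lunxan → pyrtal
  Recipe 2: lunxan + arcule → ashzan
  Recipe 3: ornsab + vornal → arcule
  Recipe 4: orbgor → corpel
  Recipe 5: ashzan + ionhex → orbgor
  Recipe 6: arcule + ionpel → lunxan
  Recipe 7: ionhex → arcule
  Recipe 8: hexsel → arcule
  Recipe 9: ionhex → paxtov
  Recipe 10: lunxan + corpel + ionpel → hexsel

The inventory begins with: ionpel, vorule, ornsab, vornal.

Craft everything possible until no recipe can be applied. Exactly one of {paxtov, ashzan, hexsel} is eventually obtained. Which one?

ornsab + vornal → arcule (Recipe 3).
arcule + ionpel → lunxan (Recipe 6).
lunxan + arcule → ashzan (Recipe 2).
paxtov would need ionhex (Recipe 9), but ionhex is never obtained. hexsel would need lunxan, corpel, and ionpel (Recipe 10), but corpel is never obtained.

ashzan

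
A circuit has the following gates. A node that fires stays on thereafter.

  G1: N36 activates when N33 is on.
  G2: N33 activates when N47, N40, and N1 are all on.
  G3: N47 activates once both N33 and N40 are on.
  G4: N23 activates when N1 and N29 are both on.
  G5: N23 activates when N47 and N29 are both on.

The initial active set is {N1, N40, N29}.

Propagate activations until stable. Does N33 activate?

No

N33 would need N47, N40, and N1 (G2), but N47 never turns on.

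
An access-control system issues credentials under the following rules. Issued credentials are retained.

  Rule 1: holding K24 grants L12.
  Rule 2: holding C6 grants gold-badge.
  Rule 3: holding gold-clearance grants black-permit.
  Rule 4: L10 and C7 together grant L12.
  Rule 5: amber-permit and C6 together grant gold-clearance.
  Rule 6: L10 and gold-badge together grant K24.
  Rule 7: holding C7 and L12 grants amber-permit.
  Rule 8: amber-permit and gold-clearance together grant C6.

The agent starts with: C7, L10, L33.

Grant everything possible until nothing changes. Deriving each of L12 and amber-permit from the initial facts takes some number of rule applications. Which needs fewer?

L12

L12: Holding L10 and C7 grants L12 (Rule 4). [1 rule application]
amber-permit: Holding L10 and C7 grants L12 (Rule 4). Holding C7 and L12 grants amber-permit (Rule 7). [2 rule applications]
L12 needs fewer.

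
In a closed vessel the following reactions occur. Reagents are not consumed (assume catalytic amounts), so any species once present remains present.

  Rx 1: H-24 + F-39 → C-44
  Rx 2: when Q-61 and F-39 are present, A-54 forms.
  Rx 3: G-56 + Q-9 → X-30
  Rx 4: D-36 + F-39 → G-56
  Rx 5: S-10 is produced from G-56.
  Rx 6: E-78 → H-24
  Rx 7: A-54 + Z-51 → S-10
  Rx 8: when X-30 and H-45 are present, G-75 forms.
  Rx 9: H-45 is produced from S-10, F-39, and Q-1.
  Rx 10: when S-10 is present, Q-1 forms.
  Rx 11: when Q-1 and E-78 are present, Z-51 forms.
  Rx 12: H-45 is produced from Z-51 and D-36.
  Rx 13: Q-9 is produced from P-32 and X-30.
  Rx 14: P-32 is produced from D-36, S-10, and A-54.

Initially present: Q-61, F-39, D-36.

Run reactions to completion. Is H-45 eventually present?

Yes

D-36 and F-39 present → G-56 forms (Rx 4).
G-56 present → S-10 forms (Rx 5).
S-10 present → Q-1 forms (Rx 10).
S-10, F-39, and Q-1 present → H-45 forms (Rx 9).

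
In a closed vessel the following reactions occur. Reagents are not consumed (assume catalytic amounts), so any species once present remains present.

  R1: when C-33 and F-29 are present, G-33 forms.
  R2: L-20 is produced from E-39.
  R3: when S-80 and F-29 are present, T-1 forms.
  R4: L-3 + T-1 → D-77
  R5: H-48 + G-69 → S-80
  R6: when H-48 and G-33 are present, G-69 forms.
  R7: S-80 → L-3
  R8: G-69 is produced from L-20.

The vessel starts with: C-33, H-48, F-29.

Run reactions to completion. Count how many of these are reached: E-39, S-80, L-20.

C-33 and F-29 present → G-33 forms (R1).
H-48 and G-33 present → G-69 forms (R6).
H-48 and G-69 present → S-80 forms (R5).
No rule produces E-39, and it is not given.
S-80: reached.
L-20 would need E-39 (R2), but E-39 never forms.
Reached: S-80 — 1 of the 3.

1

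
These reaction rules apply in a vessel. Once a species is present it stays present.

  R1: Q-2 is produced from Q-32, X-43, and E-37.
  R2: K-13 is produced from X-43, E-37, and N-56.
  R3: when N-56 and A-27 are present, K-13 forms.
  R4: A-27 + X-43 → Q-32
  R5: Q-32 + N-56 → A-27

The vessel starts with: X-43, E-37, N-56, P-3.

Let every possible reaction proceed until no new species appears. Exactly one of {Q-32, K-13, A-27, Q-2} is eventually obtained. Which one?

K-13

X-43, E-37, and N-56 present → K-13 forms (R2).
A-27 would need Q-32 and N-56 (R5), but Q-32 never forms. Q-32 would need A-27 and X-43 (R4), but A-27 never forms. Q-2 would need Q-32, X-43, and E-37 (R1), but Q-32 never forms.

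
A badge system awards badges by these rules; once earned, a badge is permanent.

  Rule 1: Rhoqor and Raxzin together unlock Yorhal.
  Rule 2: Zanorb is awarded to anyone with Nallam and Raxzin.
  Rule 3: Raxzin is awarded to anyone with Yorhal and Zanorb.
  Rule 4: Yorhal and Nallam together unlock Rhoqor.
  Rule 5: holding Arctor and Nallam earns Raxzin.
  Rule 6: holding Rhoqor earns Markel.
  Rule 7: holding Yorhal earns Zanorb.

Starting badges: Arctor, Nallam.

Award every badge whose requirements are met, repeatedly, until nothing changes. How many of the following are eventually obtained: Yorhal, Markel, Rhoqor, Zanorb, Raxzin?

2

With Arctor and Nallam, Raxzin is earned (Rule 5).
With Nallam and Raxzin, Zanorb is earned (Rule 2).
Yorhal would need Rhoqor and Raxzin (Rule 1), but Rhoqor is never earned.
Markel would need Rhoqor (Rule 6), but Rhoqor is never earned.
Rhoqor would need Yorhal and Nallam (Rule 4), but Yorhal is never earned.
Zanorb: reached.
Raxzin: reached.
Reached: Zanorb and Raxzin — 2 of the 5.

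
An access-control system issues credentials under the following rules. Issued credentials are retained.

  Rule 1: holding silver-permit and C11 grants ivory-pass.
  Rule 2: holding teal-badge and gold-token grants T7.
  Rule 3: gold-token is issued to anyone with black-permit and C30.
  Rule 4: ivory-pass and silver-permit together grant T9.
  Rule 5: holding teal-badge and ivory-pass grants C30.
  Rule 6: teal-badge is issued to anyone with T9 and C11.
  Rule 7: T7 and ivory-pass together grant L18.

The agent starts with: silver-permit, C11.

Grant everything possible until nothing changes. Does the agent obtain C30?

Holding silver-permit and C11 grants ivory-pass (Rule 1).
Holding ivory-pass and silver-permit grants T9 (Rule 4).
Holding T9 and C11 grants teal-badge (Rule 6).
Holding teal-badge and ivory-pass grants C30 (Rule 5).

Yes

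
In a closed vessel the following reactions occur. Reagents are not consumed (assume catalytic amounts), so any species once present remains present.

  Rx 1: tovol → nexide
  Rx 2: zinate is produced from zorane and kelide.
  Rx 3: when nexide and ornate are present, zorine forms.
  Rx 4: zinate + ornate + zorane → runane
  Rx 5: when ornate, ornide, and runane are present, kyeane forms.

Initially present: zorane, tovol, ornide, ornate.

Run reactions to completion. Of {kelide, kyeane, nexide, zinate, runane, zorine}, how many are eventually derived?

2

tovol present → nexide forms (Rx 1).
nexide and ornate present → zorine forms (Rx 3).
No rule produces kelide, and it is not given.
kyeane would need ornate, ornide, and runane (Rx 5), but runane never forms.
nexide: reached.
zinate would need zorane and kelide (Rx 2), but kelide never forms.
runane would need zinate, ornate, and zorane (Rx 4), but zinate never forms.
zorine: reached.
Reached: nexide and zorine — 2 of the 6.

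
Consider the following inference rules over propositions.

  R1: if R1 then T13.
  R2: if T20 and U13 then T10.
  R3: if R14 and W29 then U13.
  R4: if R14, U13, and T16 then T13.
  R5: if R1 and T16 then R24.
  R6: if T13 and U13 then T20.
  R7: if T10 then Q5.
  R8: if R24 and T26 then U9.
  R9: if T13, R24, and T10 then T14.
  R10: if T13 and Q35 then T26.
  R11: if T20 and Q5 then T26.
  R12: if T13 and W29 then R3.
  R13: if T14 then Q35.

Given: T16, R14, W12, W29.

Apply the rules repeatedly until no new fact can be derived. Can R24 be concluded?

No

R24 would need R1 and T16 (R5), but R1 is never established.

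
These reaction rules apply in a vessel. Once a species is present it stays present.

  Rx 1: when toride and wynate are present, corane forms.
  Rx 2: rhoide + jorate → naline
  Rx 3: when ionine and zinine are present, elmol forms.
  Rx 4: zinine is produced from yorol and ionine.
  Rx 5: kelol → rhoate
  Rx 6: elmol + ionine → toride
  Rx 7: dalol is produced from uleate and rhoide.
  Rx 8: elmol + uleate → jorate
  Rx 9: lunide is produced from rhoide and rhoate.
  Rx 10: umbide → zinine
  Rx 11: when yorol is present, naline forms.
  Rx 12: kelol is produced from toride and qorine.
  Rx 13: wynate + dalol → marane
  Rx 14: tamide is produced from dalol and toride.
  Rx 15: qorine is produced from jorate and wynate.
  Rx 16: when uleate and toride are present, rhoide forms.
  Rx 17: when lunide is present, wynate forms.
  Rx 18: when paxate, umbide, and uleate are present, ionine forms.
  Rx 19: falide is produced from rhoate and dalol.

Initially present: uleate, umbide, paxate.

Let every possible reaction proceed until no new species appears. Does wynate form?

No

wynate would need lunide (Rx 17), but lunide never forms.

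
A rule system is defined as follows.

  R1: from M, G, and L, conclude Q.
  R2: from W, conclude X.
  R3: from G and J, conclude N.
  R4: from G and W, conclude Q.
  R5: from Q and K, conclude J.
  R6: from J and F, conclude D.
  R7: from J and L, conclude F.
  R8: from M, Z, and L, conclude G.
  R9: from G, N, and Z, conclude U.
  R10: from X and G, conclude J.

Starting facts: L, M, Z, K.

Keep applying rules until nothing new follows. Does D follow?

From M, Z, and L, R8 gives G.
M, G, and L hold, so Q follows (R1).
From Q and K, R5 gives J.
J and L hold, so F follows (R7).
From J and F, R6 gives D.

Yes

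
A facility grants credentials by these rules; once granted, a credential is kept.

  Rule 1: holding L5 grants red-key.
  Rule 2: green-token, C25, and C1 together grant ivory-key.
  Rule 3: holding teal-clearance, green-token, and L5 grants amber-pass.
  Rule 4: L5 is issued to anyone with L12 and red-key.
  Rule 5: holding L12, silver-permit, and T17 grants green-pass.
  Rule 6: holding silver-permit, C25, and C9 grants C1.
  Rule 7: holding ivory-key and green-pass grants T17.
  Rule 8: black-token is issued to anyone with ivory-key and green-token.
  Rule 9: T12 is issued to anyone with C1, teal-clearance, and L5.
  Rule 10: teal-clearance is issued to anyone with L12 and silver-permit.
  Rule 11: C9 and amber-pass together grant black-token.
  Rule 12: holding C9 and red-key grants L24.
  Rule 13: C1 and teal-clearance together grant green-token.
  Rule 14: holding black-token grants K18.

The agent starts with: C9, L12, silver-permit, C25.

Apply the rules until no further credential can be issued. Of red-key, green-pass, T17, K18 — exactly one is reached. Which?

Holding silver-permit, C25, and C9 grants C1 (Rule 6).
Holding L12 and silver-permit grants teal-clearance (Rule 10).
Holding C1 and teal-clearance grants green-token (Rule 13).
Holding green-token, C25, and C1 grants ivory-key (Rule 2).
Holding ivory-key and green-token grants black-token (Rule 8).
Holding black-token grants K18 (Rule 14).
red-key would need L5 (Rule 1), but L5 is never granted. T17 would need ivory-key and green-pass (Rule 7), but green-pass is never granted. green-pass would need L12, silver-permit, and T17 (Rule 5), but T17 is never granted.

K18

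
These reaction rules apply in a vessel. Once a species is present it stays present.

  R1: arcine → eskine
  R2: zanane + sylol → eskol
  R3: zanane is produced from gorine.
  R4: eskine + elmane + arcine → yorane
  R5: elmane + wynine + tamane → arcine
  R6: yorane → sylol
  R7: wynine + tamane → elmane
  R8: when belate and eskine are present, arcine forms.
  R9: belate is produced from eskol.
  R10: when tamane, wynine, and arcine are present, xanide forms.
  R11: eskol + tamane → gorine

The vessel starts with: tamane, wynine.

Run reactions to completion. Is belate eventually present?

belate would need eskol (R9), but eskol never forms.

No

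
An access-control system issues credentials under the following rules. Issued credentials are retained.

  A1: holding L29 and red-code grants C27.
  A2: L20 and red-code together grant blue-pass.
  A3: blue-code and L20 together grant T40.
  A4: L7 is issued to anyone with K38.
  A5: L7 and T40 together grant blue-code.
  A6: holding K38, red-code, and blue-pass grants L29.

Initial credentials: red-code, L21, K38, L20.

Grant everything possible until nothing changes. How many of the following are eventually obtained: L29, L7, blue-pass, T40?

3

Holding L20 and red-code grants blue-pass (A2).
Holding K38 grants L7 (A4).
Holding K38, red-code, and blue-pass grants L29 (A6).
L29: reached.
L7: reached.
blue-pass: reached.
T40 would need blue-code and L20 (A3), but blue-code is never granted.
Reached: L29, L7, and blue-pass — 3 of the 4.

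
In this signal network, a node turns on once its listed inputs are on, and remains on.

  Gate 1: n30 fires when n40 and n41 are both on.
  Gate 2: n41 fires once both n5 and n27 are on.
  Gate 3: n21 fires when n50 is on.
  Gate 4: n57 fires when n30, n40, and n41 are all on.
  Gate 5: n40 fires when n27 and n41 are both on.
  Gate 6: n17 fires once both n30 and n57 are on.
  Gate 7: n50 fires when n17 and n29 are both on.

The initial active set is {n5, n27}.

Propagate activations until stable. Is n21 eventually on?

No

n21 would need n50 (Gate 3), but n50 never turns on.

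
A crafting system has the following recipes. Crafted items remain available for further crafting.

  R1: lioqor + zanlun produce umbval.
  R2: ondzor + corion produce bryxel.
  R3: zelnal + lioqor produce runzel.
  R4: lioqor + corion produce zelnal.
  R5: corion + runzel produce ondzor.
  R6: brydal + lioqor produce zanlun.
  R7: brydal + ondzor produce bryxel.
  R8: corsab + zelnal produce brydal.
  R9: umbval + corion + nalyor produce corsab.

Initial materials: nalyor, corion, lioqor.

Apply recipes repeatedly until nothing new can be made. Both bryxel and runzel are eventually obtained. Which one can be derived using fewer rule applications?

runzel: Using R4, lioqor and corion make zelnal. zelnal + lioqor → runzel (R3). [2 rule applications]
bryxel: lioqor + corion → zelnal (R4). zelnal + lioqor → runzel (R3). Using R5, corion and runzel make ondzor. ondzor + corion → bryxel (R2). [4 rule applications]
runzel needs fewer.

runzel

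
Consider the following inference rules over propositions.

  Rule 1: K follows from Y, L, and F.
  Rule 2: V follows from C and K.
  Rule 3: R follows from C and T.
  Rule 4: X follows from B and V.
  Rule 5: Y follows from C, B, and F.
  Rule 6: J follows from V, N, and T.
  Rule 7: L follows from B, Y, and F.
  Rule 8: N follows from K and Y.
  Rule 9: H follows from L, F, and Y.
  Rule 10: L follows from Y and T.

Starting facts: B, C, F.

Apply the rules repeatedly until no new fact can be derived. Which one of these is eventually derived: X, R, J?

C, B, and F hold, so Y follows (Rule 5).
B, Y, and F hold, so L follows (Rule 7).
Y, L, and F hold, so K follows (Rule 1).
From C and K, Rule 2 gives V.
From B and V, Rule 4 gives X.
J would need V, N, and T (Rule 6), but T is never established. R would need C and T (Rule 3), but T is never established.

X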